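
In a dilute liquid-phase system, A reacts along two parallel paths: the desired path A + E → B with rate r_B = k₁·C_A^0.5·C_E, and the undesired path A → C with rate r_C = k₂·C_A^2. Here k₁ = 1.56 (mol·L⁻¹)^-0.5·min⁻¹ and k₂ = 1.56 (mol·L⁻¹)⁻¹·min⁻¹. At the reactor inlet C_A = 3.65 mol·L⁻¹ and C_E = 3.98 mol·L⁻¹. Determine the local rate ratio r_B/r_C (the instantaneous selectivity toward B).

0.571

S_{B/C} = r_B/r_C = (k₁·C_A^0.5·C_E)/(k₂·C_A^2) = (k₁/k₂)·C_A^-1.5·C_E.
= (1.56×3.650^0.5×3.980) / (1.56×3.650^2) = 11.86/20.78 = 0.571.
The undesired path is higher order in A, so low C_A (CSTR or dilute feed) favours B.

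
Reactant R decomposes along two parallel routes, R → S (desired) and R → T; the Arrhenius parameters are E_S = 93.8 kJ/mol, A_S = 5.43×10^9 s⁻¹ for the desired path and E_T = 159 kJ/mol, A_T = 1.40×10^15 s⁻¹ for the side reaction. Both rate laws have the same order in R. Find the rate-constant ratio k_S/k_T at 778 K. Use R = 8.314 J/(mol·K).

0.0925

With equal orders, S_{S/T} = k_S/k_T = (A_S/A_T)·exp[(E_T−E_S)/(RT)].
(E_T−E_S)/(RT) = (159−93.8)×10³/(8.314×778) = 65200/6468 = 10.08.
k_S/k_T = (5.43×10^9/1.40×10^15)·exp(10.08) = 3.879×10^-6 × 23860 = 0.0925.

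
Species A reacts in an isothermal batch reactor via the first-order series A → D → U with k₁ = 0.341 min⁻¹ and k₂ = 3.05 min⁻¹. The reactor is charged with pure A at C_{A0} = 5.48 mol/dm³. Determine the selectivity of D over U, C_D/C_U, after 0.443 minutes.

1.17

The intermediate concentration in a first-order A→B→C sequence is C_D = k₁C_{A0}(e^(−k₁t) − e^(−k₂t))/(k₂−k₁).
e^(−k₁t) = e^(−0.341×0.443) = e^(−0.1511) = 0.8598; e^(−k₂t) = e^(−1.351) = 0.2589.
C_D = 0.341×5.48/(3.05−0.341) × (0.8598−0.2589) = 0.6898×0.6009 = 0.4145 mol/dm³.
C_A = C_{A0}e^(−k₁t) = 4.712 mol/dm³, so C_U = C_{A0}−C_A−C_D = 0.3539 mol/dm³; C_D/C_U = 1.17.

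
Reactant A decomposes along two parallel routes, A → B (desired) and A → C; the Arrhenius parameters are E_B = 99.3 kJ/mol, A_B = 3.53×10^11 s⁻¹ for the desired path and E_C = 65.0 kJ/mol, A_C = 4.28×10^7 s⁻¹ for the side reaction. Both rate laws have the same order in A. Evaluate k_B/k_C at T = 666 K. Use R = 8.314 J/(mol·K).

16.8

k_B/k_C = (A_B/A_C)·exp[−(E_B−E_C)/(RT)] = (A_B/A_C)·exp[(E_C−E_B)/(RT)].
(E_C−E_B)/(RT) = (65.0−99.3)×10³/(8.314×666) = -34300/5537 = -6.195.
k_B/k_C = (3.53×10^11/4.28×10^7)·exp(-6.195) = 8248 × 0.002041 = 16.8.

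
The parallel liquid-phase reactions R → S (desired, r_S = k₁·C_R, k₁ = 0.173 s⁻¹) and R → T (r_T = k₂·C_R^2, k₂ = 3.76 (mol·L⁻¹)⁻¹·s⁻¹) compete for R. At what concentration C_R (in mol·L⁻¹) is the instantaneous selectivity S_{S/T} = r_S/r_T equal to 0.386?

0.119 mol·L⁻¹

S_{S/T} = (k₁/k₂)·C_R⁻¹ ⇒ C_R = (S·k₂/k₁)^(-1).
= (0.386×3.76/0.173)^(-1) = (8.389)^(-1) = 0.119 mol·L⁻¹.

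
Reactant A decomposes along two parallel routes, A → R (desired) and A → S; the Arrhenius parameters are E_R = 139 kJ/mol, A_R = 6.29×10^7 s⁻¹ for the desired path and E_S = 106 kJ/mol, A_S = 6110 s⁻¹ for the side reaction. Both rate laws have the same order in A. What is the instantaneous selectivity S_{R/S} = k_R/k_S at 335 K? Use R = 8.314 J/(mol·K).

0.0736

k_R/k_S = (A_R/A_S)·exp[−(E_R−E_S)/(RT)] = (A_R/A_S)·exp[(E_S−E_R)/(RT)].
(E_S−E_R)/(RT) = (106−139)×10³/(8.314×335) = -33000/2785 = -11.85.
k_R/k_S = (6.29×10^7/6110)·exp(-11.85) = 10295 × 7.150×10^-6 = 0.0736.
Since E_R > E_S, raising the temperature improves selectivity toward R.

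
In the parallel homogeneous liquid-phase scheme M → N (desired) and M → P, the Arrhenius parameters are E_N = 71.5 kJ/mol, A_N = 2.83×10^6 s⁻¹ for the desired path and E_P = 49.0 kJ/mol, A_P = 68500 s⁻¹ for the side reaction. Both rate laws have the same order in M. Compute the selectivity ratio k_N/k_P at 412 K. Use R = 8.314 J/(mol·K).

Since both paths have the same order in M, the concentration cancels and S_{N/P} = k_N/k_P = (A_N/A_P)·exp[(E_P−E_N)/(RT)].
(E_P−E_N)/(RT) = (49.0−71.5)×10³/(8.314×412) = -22500/3425 = -6.569.
k_N/k_P = (2.83×10^6/68500)·exp(-6.569) = 41.31 × 0.001404 = 0.0580.

0.0580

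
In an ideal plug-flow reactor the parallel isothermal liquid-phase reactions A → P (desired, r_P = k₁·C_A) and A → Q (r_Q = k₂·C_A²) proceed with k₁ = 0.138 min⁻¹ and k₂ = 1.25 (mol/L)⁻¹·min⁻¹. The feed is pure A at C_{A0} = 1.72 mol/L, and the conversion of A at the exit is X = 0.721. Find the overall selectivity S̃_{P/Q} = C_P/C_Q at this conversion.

0.112

C_A = C_{A0}(1−X) = 0.4799 mol/L.
Along a PFR/batch, dC_P/dC_A = −r_P/(r_P+r_Q) = −k₁/(k₁+k₂·C_A).
Integrating from C_{A0} to C_A: C_P = (0.138/1.25)·ln[(0.138+1.25·1.72)/(0.138+1.25·0.480)] = 0.1104·ln(2.288/0.7379) = 0.1249 mol/L.
C_Q = (C_{A0}−C_A)−C_P = 1.115 mol/L; S̃_{P/Q} = 0.1249/1.115 = 0.112.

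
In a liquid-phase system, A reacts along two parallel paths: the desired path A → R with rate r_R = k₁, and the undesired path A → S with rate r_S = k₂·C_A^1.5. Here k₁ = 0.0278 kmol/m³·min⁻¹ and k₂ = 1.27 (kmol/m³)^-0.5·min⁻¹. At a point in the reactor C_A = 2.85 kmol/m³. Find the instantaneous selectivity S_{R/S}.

S_{R/S} = r_R/r_S = (k₁)/(k₂·C_A^1.5) = (k₁/k₂)·C_A^-1.5.
= (0.0278) / (1.27×2.850^1.5) = 0.02780/6.110 = 0.00455.
The undesired path is higher order in A, so low C_A (CSTR or dilute feed) favours R.

0.00455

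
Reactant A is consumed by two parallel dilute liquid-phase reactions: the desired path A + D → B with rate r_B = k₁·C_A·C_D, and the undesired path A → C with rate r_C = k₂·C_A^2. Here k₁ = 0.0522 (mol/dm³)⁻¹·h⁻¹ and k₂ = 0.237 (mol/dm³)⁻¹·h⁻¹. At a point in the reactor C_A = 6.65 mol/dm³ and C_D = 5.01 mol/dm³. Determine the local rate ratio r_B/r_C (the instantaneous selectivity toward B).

S_{B/C} = r_B/r_C = (k₁·C_A·C_D)/(k₂·C_A^2) = (k₁/k₂)·C_A⁻¹·C_D.
= (0.0522×6.650×5.010) / (0.237×6.650^2) = 1.739/10.48 = 0.166.

0.166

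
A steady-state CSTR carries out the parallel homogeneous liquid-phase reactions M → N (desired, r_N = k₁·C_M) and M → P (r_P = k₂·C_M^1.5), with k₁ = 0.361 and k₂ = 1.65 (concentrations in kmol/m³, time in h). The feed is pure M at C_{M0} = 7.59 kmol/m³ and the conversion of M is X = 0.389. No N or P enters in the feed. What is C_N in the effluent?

0.272 kmol/m³

Exit C_M = C_{M0}(1−X) = 7.59×0.611 = 4.637 kmol/m³.
In a CSTR the entire volume is at exit conditions, so r_N = 0.361×4.637 = 1.674 and r_P = 1.65×4.637^1.5 = 16.48.
Fraction of consumed M going to N: r_N/(r_N+r_P) = 0.09223.
C_N = 0.09223·C_{M0}·X = 0.09223×7.59×0.389 = 0.272 kmol/m³.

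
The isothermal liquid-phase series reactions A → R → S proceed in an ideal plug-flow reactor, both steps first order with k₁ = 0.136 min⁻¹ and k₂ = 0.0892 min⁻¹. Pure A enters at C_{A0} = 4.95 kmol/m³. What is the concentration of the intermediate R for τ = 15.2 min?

1.89 kmol/m³

The intermediate concentration in a first-order A→B→C sequence is C_R = k₁C_{A0}(e^(−k₁τ) − e^(−k₂τ))/(k₂−k₁).
e^(−k₁τ) = e^(−0.136×15.2) = e^(−2.067) = 0.1265; e^(−k₂τ) = e^(−1.356) = 0.2577.
C_R = 0.136×4.95/(0.0892−0.136) × (0.1265−0.2577) = (-14.38)×(-0.1312) = 1.887 kmol/m³.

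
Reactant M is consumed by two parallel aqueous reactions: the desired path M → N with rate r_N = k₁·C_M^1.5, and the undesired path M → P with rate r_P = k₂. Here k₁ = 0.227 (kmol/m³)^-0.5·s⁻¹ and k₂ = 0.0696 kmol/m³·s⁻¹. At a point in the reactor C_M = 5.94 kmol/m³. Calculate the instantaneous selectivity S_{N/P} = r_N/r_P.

S_{N/P} = r_N/r_P = (k₁·C_M^1.5)/(k₂) = (k₁/k₂)·C_M^1.5.
= (0.227×5.940^1.5) / (0.0696) = 3.286/0.06960 = 47.2.
Since the desired path is higher order in M, keeping C_M high (PFR or concentrated feed) favours N.

47.2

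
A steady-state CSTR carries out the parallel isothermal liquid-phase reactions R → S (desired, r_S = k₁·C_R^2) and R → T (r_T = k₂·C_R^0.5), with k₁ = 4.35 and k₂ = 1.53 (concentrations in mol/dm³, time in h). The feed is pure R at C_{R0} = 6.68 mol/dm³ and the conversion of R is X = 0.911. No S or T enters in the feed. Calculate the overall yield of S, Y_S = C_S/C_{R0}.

Exit C_R = C_{R0}(1−X) = 6.68×0.0890 = 0.5945 mol/dm³.
Rates in a CSTR are evaluated at the outlet concentration: r_S = 4.35×0.5945^2 = 1.538, r_T = 1.53×0.5945^0.5 = 1.180.
Fraction of consumed R going to S: r_S/(r_S+r_T) = 0.5658.
C_S = 0.5658·C_{R0}·X = 0.5658×6.68×0.911 = 3.44 mol/dm³; Y_S = C_S/C_{R0} = 0.515.

0.515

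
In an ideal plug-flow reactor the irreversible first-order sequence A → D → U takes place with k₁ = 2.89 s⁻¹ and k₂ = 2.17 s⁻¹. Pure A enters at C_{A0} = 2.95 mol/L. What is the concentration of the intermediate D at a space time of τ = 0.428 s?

Solving the coupled first-order balances gives C_D(τ) = [k₁/(k₂−k₁)]·C_{A0}·(e^(−k₁τ) − e^(−k₂τ)).
e^(−k₁τ) = e^(−2.89×0.428) = e^(−1.237) = 0.2903; e^(−k₂τ) = e^(−0.9288) = 0.3950.
C_D = 2.89×2.95/(2.17−2.89) × (0.2903−0.3950) = (-11.84)×(-0.1048) = 1.241 mol/L.

1.24 mol/L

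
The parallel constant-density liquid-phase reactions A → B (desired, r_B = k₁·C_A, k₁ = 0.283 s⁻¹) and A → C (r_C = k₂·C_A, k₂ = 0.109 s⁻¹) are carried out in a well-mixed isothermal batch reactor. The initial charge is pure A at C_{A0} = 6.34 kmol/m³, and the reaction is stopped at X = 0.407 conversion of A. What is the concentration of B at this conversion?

C_A = C_{A0}(1−X) = 3.760 kmol/m³.
Both paths are first order in A, so the instantaneous fraction to B is constant: dC_B/d(−C_A) = k₁/(k₁+k₂) = 0.7219.
C_B = 0.7219·(C_{A0}−C_A) = 0.7219×2.580 = 1.86 kmol/m³.

1.86 kmol/m³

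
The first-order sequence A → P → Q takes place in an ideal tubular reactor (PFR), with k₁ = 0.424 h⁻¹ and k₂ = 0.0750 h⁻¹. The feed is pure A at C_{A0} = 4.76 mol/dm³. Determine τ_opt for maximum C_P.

For first-order series the maximum of C_P occurs at τ_opt = ln(k₂/k₁)/(k₂−k₁).
= ln(0.0750/0.424)/(0.0750−0.424) = ln(0.1769)/-0.3490 = -1.732/-0.3490 = 4.96 h.

4.96 h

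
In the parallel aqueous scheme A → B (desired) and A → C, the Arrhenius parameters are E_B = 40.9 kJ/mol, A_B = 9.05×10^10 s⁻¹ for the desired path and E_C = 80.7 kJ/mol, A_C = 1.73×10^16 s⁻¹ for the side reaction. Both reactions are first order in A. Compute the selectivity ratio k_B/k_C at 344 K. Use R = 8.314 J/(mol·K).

5.78

Since both paths have the same order in A, the concentration cancels and S_{B/C} = k_B/k_C = (A_B/A_C)·exp[(E_C−E_B)/(RT)].
(E_C−E_B)/(RT) = (80.7−40.9)×10³/(8.314×344) = 39800/2860 = 13.92.
k_B/k_C = (9.05×10^10/1.73×10^16)·exp(13.92) = 5.231×10^-6 × 1.106×10^6 = 5.78.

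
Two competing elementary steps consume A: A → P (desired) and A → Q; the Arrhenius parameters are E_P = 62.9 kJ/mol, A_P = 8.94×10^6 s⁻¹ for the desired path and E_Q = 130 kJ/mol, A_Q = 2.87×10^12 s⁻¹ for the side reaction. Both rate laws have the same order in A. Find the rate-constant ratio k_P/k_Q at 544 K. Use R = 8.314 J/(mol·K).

Since both paths have the same order in A, the concentration cancels and S_{P/Q} = k_P/k_Q = (A_P/A_Q)·exp[(E_Q−E_P)/(RT)].
(E_Q−E_P)/(RT) = (130−62.9)×10³/(8.314×544) = 67100/4523 = 14.84.
k_P/k_Q = (8.94×10^6/2.87×10^12)·exp(14.84) = 3.115×10^-6 × 2.774×10^6 = 8.64.

8.64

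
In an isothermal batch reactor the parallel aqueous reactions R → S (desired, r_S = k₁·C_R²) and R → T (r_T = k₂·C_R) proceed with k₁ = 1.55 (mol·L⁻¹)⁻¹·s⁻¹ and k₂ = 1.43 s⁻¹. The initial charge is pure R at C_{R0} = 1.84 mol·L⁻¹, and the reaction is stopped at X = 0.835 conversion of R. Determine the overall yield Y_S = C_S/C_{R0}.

0.428

C_R = C_{R0}(1−X) = 0.3036 mol·L⁻¹.
Along a PFR/batch, dC_T/dC_R = −r_T/(r_S+r_T) = −k₂/(k₂+k₁·C_R).
Integrating from C_{R0} to C_R: C_T = (1.43/1.55)·ln[(1.43+1.55·1.84)/(1.43+1.55·0.304)] = 0.9226·ln(4.282/1.901) = 0.7494 mol·L⁻¹.
Then C_S = (C_{R0}−C_R) − C_T = 1.536 − 0.7494 = 0.7870 mol·L⁻¹.
Y_S = C_S/C_{R0} = 0.7870/1.84 = 0.428.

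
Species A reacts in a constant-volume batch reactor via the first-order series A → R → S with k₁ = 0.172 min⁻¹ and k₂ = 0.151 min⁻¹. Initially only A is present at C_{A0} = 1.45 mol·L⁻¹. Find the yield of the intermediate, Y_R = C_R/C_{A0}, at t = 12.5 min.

The intermediate concentration in a first-order A→B→C sequence is C_R = k₁C_{A0}(e^(−k₁t) − e^(−k₂t))/(k₂−k₁).
e^(−k₁t) = e^(−0.172×12.5) = e^(−2.150) = 0.1165; e^(−k₂t) = e^(−1.887) = 0.1514.
C_R = 0.172×1.45/(0.151−0.172) × (0.1165−0.1514) = (-11.88)×(-0.03497) = 0.4153 mol·L⁻¹.
Y_R = C_R/C_{A0} = 0.4153/1.45 = 0.286.

0.286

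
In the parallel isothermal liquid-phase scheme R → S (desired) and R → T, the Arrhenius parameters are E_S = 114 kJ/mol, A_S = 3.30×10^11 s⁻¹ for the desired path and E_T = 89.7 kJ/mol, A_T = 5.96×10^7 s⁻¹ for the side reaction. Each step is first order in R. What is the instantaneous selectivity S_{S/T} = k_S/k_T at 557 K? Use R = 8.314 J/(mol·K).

29.1

k_S/k_T = (A_S/A_T)·exp[−(E_S−E_T)/(RT)] = (A_S/A_T)·exp[(E_T−E_S)/(RT)].
(E_T−E_S)/(RT) = (89.7−114)×10³/(8.314×557) = -24300/4631 = -5.247.
k_S/k_T = (3.30×10^11/5.96×10^7)·exp(-5.247) = 5537 × 0.005261 = 29.1.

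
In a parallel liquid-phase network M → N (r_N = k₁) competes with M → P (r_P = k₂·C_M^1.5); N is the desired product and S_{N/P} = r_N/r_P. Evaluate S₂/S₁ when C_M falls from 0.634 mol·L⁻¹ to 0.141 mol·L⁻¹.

9.53

S_{N/P} = (k₁/k₂)·C_M^-1.5, so S₂/S₁ = (C_{M,2}/C_{M,1})^-1.5.
= (0.141/0.634)^(-1.5) = (0.2224)^(-1.5) = 9.53.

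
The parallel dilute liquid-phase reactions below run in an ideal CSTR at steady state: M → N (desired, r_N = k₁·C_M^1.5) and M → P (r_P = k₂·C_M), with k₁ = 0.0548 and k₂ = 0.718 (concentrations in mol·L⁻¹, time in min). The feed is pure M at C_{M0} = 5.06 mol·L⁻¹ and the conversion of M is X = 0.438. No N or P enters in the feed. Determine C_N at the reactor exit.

0.253 mol·L⁻¹

Exit C_M = C_{M0}(1−X) = 5.06×0.562 = 2.844 mol·L⁻¹.
In a CSTR the entire volume is at exit conditions, so r_N = 0.0548×2.844^1.5 = 0.2628 and r_P = 0.718×2.844 = 2.042.
Fraction of consumed M going to N: r_N/(r_N+r_P) = 0.1140.
C_N = 0.1140·C_{M0}·X = 0.1140×5.06×0.438 = 0.253 mol·L⁻¹.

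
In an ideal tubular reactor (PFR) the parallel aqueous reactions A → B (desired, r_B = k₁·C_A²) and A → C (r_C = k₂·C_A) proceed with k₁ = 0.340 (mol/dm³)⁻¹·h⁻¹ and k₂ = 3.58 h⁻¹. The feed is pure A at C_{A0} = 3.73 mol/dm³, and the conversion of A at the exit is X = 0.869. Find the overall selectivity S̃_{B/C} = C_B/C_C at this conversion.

0.194

C_A = C_{A0}(1−X) = 0.4886 mol/dm³.
Along a PFR/batch, dC_C/dC_A = −r_C/(r_B+r_C) = −k₂/(k₂+k₁·C_A).
Integrating from C_{A0} to C_A: C_C = (3.58/0.340)·ln[(3.58+0.340·3.73)/(3.58+0.340·0.489)] = 10.53·ln(4.848/3.746) = 2.715 mol/dm³.
Then C_B = (C_{A0}−C_A) − C_C = 3.241 − 2.715 = 0.5260 mol/dm³.
S̃_{B/C} = C_B/C_C = 0.5260/2.715 = 0.194.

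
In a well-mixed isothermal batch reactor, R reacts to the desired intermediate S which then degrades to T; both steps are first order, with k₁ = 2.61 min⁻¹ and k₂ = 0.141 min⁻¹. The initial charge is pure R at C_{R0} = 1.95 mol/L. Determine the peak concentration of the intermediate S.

At the optimum, C_{S,max}/C_{R0} = (k₁/k₂)^[k₂/(k₂−k₁)].
= (2.61/0.141)^(0.141/(0.141−2.61)) = (18.51)^(-0.05711) = 0.8465.
C_{S,max} = 0.8465×1.95 = 1.65 mol/L.

1.65 mol/L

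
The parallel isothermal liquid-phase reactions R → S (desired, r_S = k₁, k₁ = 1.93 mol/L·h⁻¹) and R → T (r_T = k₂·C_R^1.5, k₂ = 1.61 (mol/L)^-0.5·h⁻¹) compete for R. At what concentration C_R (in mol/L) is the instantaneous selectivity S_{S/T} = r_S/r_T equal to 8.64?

S_{S/T} = (k₁/k₂)·C_R^-1.5 ⇒ C_R = (S·k₂/k₁)^(1/(-1.5)).
= (8.64×1.61/1.93)^(-0.6667) = (7.207)^(-0.6667) = 0.268 mol/L.

0.268 mol/L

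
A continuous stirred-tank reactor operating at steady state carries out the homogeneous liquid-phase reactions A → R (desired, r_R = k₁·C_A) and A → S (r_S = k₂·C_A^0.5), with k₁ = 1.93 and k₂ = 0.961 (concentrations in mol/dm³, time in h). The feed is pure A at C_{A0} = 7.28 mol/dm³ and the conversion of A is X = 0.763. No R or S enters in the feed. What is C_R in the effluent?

4.03 mol/dm³

Exit C_A = C_{A0}(1−X) = 7.28×0.237 = 1.725 mol/dm³.
Rates in a CSTR are evaluated at the outlet concentration: r_R = 1.93×1.725 = 3.330, r_S = 0.961×1.725^0.5 = 1.262.
Fraction of consumed A going to R: r_R/(r_R+r_S) = 0.7251.
C_R = 0.7251·C_{A0}·X = 0.7251×7.28×0.763 = 4.03 mol/dm³.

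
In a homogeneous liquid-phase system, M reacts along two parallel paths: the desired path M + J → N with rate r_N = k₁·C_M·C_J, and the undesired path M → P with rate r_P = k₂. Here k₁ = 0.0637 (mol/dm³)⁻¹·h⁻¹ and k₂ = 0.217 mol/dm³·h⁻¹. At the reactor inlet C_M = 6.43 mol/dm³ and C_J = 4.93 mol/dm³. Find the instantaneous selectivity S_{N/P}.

9.31

S_{N/P} = r_N/r_P = (k₁·C_M·C_J)/(k₂) = (k₁/k₂)·C_M·C_J.
= (0.0637×6.430×4.930) / (0.217) = 2.019/0.2170 = 9.31.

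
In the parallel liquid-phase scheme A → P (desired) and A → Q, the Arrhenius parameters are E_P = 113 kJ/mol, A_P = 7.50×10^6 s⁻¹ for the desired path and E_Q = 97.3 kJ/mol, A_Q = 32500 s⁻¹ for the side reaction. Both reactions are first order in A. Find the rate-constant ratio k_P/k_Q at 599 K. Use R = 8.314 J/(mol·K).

9.86

Since both paths have the same order in A, the concentration cancels and S_{P/Q} = k_P/k_Q = (A_P/A_Q)·exp[(E_Q−E_P)/(RT)].
(E_Q−E_P)/(RT) = (97.3−113)×10³/(8.314×599) = -15700/4980 = -3.153.
k_P/k_Q = (7.50×10^6/32500)·exp(-3.153) = 230.8 × 0.04274 = 9.86.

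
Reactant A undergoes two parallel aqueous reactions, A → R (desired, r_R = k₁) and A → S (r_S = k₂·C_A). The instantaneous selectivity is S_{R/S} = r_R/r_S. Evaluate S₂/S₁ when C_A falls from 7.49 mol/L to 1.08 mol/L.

S_{R/S} = (k₁/k₂)·C_A⁻¹, so S₂/S₁ = (C_{A,2}/C_{A,1})⁻¹.
= 7.49/1.08 = 6.94.

6.94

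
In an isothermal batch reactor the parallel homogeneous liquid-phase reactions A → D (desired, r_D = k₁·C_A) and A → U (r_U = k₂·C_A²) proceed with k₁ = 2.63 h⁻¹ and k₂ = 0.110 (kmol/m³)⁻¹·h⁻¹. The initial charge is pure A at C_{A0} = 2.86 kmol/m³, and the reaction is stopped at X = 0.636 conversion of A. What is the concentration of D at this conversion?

C_A = C_{A0}(1−X) = 1.041 kmol/m³.
Along a PFR/batch, dC_D/dC_A = −r_D/(r_D+r_U) = −k₁/(k₁+k₂·C_A).
Integrating from C_{A0} to C_A: C_D = (2.63/0.110)·ln[(2.63+0.110·2.86)/(2.63+0.110·1.04)] = 23.91·ln(2.945/2.745) = 1.682 kmol/m³.

1.68 kmol/m³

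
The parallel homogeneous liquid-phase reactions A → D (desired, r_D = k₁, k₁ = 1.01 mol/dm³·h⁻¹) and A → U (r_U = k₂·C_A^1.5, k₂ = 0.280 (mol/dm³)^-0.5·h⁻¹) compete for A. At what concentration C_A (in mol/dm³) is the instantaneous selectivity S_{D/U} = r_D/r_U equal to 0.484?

S_{D/U} = (k₁/k₂)·C_A^-1.5 ⇒ C_A = (S·k₂/k₁)^(1/(-1.5)).
= (0.484×0.280/1.01)^(-0.6667) = (0.1342)^(-0.6667) = 3.82 mol/dm³.

3.82 mol/dm³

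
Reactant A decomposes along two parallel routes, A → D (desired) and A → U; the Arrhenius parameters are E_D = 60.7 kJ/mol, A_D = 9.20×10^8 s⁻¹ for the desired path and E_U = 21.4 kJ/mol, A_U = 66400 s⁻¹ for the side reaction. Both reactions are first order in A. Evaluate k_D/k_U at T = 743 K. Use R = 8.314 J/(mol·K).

Since both paths have the same order in A, the concentration cancels and S_{D/U} = k_D/k_U = (A_D/A_U)·exp[(E_U−E_D)/(RT)].
(E_U−E_D)/(RT) = (21.4−60.7)×10³/(8.314×743) = -39300/6177 = -6.362.
k_D/k_U = (9.20×10^8/66400)·exp(-6.362) = 13855 × 0.001726 = 23.9.
Since E_D > E_U, raising the temperature improves selectivity toward D.

23.9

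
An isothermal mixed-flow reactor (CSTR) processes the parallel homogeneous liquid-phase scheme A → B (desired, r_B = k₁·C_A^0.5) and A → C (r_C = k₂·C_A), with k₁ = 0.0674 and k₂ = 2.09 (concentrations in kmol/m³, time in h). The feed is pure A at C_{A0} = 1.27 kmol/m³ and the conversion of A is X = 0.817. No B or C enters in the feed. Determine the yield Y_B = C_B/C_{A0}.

Exit C_A = C_{A0}(1−X) = 1.27×0.183 = 0.2324 kmol/m³.
In a CSTR the entire volume is at exit conditions, so r_B = 0.0674×0.2324^0.5 = 0.03249 and r_C = 2.09×0.2324 = 0.4857.
Fraction of consumed A going to B: r_B/(r_B+r_C) = 0.06270.
C_B = 0.06270·C_{A0}·X = 0.06270×1.27×0.817 = 0.0651 kmol/m³; Y_B = C_B/C_{A0} = 0.0512.

0.0512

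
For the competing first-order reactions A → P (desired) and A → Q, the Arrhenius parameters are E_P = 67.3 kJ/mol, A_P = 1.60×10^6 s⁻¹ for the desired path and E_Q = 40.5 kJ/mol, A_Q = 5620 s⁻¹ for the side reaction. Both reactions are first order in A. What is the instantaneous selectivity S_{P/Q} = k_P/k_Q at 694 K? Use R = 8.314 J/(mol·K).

k_P/k_Q = (A_P/A_Q)·exp[−(E_P−E_Q)/(RT)] = (A_P/A_Q)·exp[(E_Q−E_P)/(RT)].
(E_Q−E_P)/(RT) = (40.5−67.3)×10³/(8.314×694) = -26800/5770 = -4.645.
k_P/k_Q = (1.60×10^6/5620)·exp(-4.645) = 284.7 × 0.009612 = 2.74.
Since E_P > E_Q, raising the temperature improves selectivity toward P.

2.74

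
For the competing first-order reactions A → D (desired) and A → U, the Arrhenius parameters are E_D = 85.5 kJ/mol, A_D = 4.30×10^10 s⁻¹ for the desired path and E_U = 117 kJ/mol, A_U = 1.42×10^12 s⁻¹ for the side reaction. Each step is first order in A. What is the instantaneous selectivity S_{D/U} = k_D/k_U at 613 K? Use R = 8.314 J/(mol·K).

14.6

k_D/k_U = (A_D/A_U)·exp[−(E_D−E_U)/(RT)] = (A_D/A_U)·exp[(E_U−E_D)/(RT)].
(E_U−E_D)/(RT) = (117−85.5)×10³/(8.314×613) = 31500/5096 = 6.181.
k_D/k_U = (4.30×10^10/1.42×10^12)·exp(6.181) = 0.03028 × 483.3 = 14.6.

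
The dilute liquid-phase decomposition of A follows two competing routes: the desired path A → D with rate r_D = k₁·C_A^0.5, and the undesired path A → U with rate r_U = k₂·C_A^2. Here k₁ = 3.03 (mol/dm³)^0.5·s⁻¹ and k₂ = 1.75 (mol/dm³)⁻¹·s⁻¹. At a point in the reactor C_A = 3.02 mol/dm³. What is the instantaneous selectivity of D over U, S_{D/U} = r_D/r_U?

S_{D/U} = r_D/r_U = (k₁·C_A^0.5)/(k₂·C_A^2) = (k₁/k₂)·C_A^-1.5.
= (3.03×3.020^0.5) / (1.75×3.020^2) = 5.266/15.96 = 0.330.
The undesired path is higher order in A, so low C_A (CSTR or dilute feed) favours D.

0.330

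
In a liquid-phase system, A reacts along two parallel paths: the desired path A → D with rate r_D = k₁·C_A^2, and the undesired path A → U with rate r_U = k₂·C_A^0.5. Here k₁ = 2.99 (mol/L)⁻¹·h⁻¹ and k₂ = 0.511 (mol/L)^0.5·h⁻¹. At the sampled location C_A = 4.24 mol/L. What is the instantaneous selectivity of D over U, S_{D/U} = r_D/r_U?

S_{D/U} = r_D/r_U = (k₁·C_A^2)/(k₂·C_A^0.5) = (k₁/k₂)·C_A^1.5.
= (2.99×4.240^2) / (0.511×4.240^0.5) = 53.75/1.052 = 51.1.

51.1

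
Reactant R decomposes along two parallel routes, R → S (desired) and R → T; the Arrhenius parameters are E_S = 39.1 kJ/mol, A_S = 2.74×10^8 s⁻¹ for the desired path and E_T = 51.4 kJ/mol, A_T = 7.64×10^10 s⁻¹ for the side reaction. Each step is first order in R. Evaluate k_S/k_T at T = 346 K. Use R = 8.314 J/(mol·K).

k_S/k_T = (A_S/A_T)·exp[−(E_S−E_T)/(RT)] = (A_S/A_T)·exp[(E_T−E_S)/(RT)].
(E_T−E_S)/(RT) = (51.4−39.1)×10³/(8.314×346) = 12300/2877 = 4.276.
k_S/k_T = (2.74×10^8/7.64×10^10)·exp(4.276) = 0.003586 × 71.94 = 0.258.
Since E_S < E_T, lowering the temperature improves selectivity toward S.

0.258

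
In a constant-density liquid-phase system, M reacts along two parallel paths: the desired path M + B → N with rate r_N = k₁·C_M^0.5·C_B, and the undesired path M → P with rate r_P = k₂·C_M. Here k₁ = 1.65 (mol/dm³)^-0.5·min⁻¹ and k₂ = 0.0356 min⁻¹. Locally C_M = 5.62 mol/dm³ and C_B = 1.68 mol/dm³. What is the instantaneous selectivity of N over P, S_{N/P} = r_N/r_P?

32.8

S_{N/P} = r_N/r_P = (k₁·C_M^0.5·C_B)/(k₂·C_M) = (k₁/k₂)·C_M^-0.5·C_B.
= (1.65×5.620^0.5×1.680) / (0.0356×5.620) = 6.571/0.2001 = 32.8.
The undesired path is higher order in M, so low C_M (CSTR or dilute feed) favours N.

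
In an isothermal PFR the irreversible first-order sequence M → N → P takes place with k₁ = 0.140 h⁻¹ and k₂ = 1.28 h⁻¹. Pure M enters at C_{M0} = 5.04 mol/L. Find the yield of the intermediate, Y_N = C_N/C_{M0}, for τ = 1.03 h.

0.0735

The intermediate concentration in a first-order A→B→C sequence is C_N = k₁C_{M0}(e^(−k₁τ) − e^(−k₂τ))/(k₂−k₁).
e^(−k₁τ) = e^(−0.140×1.03) = e^(−0.1442) = 0.8657; e^(−k₂τ) = e^(−1.318) = 0.2676.
C_N = 0.140×5.04/(1.28−0.140) × (0.8657−0.2676) = 0.6189×0.5982 = 0.3702 mol/L.
Y_N = C_N/C_{M0} = 0.3702/5.04 = 0.0735.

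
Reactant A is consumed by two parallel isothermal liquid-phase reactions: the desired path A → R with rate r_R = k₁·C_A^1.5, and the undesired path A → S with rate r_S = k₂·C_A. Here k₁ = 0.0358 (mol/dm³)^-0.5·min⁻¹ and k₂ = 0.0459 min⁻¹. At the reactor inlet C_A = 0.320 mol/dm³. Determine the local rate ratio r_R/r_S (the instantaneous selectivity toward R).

S_{R/S} = r_R/r_S = (k₁·C_A^1.5)/(k₂·C_A) = (k₁/k₂)·C_A^0.5.
= (0.0358×0.3200^1.5) / (0.0459×0.3200) = 0.006480/0.01469 = 0.441.

0.441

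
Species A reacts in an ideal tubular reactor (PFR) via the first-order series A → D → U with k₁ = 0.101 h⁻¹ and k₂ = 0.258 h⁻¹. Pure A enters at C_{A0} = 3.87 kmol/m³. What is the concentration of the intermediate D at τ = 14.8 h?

For first-order series with pure A initially, C_D(τ) = k₁C_{A0}/(k₂−k₁)·(e^(−k₁τ) − e^(−k₂τ)).
e^(−k₁τ) = e^(−0.101×14.8) = e^(−1.495) = 0.2243; e^(−k₂τ) = e^(−3.818) = 0.02196.
C_D = 0.101×3.87/(0.258−0.101) × (0.2243−0.02196) = 2.490×0.2023 = 0.5037 kmol/m³.

0.504 kmol/m³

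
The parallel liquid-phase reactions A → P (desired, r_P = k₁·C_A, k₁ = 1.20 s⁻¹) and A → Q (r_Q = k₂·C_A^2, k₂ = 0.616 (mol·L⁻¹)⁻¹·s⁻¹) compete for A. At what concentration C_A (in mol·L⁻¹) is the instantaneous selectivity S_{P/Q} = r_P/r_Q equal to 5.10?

S_{P/Q} = (k₁/k₂)·C_A⁻¹ ⇒ C_A = (S·k₂/k₁)^(-1).
= (5.10×0.616/1.20)^(-1) = (2.618)^(-1) = 0.382 mol·L⁻¹.

0.382 mol·L⁻¹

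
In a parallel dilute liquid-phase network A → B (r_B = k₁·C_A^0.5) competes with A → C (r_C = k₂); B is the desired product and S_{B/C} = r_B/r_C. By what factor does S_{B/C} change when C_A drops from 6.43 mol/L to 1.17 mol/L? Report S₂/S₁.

0.427

S_{B/C} = (k₁/k₂)·C_A^0.5, so S₂/S₁ = (C_{A,2}/C_{A,1})^0.5.
= (1.17/6.43)^0.5 = (0.1820)^0.5 = 0.427.
Selectivity toward B falls as C_A falls — high-concentration operation is favoured.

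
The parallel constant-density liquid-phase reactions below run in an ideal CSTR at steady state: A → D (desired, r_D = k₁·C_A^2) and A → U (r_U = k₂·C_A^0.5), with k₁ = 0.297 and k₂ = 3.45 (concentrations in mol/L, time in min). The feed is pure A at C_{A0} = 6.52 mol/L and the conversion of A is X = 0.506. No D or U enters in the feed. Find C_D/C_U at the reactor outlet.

Exit C_A = C_{A0}(1−X) = 6.52×0.494 = 3.221 mol/L.
Rates in a CSTR are evaluated at the outlet concentration: r_D = 0.297×3.221^2 = 3.081, r_U = 3.45×3.221^0.5 = 6.192.
Overall selectivity = C_D/C_U = r_Dτ/(r_Uτ) = r_D/r_U = 0.498.

0.498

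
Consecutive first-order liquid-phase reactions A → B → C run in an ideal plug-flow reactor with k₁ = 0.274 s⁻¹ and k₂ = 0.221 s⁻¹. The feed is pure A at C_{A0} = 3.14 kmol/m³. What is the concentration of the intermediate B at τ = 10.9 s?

0.640 kmol/m³

Solving the coupled first-order balances gives C_B(τ) = [k₁/(k₂−k₁)]·C_{A0}·(e^(−k₁τ) − e^(−k₂τ)).
e^(−k₁τ) = e^(−0.274×10.9) = e^(−2.987) = 0.05046; e^(−k₂τ) = e^(−2.409) = 0.08991.
C_B = 0.274×3.14/(0.221−0.274) × (0.05046−0.08991) = (-16.23)×(-0.03946) = 0.6405 kmol/m³.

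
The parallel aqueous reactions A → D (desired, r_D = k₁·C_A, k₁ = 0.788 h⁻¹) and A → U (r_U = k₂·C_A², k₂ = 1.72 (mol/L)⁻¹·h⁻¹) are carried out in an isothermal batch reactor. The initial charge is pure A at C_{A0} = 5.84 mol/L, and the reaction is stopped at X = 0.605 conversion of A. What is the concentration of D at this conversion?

C_A = C_{A0}(1−X) = 2.307 mol/L.
Along a PFR/batch, dC_D/dC_A = −r_D/(r_D+r_U) = −k₁/(k₁+k₂·C_A).
Integrating from C_{A0} to C_A: C_D = (0.788/1.72)·ln[(0.788+1.72·5.84)/(0.788+1.72·2.31)] = 0.4581·ln(10.83/4.756) = 0.3772 mol/L.

0.377 mol/L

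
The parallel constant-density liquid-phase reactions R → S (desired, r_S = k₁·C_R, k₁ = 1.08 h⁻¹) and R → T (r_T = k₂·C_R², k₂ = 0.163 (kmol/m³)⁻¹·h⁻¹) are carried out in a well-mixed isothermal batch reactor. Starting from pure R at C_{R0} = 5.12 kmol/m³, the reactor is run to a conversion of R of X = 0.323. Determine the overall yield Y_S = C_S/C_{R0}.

C_R = C_{R0}(1−X) = 3.466 kmol/m³.
Along a PFR/batch, dC_S/dC_R = −r_S/(r_S+r_T) = −k₁/(k₁+k₂·C_R).
Integrating from C_{R0} to C_R: C_S = (1.08/0.163)·ln[(1.08+0.163·5.12)/(1.08+0.163·3.47)] = 6.626·ln(1.915/1.645) = 1.005 kmol/m³.
Y_S = C_S/C_{R0} = 1.005/5.12 = 0.196.

0.196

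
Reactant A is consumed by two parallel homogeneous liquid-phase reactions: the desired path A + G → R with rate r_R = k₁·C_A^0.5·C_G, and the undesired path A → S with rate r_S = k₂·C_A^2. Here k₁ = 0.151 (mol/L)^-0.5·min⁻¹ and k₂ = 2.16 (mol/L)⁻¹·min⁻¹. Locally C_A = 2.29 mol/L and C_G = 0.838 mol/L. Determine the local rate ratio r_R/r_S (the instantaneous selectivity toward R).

S_{R/S} = r_R/r_S = (k₁·C_A^0.5·C_G)/(k₂·C_A^2) = (k₁/k₂)·C_A^-1.5·C_G.
= (0.151×2.290^0.5×0.8380) / (2.16×2.290^2) = 0.1915/11.33 = 0.0169.
The undesired path is higher order in A, so low C_A (CSTR or dilute feed) favours R.

0.0169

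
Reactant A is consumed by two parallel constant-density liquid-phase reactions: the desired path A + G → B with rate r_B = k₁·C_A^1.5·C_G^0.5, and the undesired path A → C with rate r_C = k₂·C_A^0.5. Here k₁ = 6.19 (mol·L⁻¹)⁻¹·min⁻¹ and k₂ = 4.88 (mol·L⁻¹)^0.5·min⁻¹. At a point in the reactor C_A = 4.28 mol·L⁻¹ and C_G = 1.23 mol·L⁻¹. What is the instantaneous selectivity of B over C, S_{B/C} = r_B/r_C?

S_{B/C} = r_B/r_C = (k₁·C_A^1.5·C_G^0.5)/(k₂·C_A^0.5) = (k₁/k₂)·C_A·C_G^0.5.
= (6.19×4.280^1.5×1.230^0.5) / (4.88×4.280^0.5) = 60.79/10.10 = 6.02.

6.02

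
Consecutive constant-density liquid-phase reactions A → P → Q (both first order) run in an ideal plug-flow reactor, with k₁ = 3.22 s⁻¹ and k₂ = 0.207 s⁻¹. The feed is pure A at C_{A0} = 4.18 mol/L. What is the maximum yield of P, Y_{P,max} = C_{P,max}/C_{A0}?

Evaluating C_P at τ_opt = ln(k₂/k₁)/(k₂−k₁) gives C_{P,max}/C_{A0} = (k₁/k₂)^[k₂/(k₂−k₁)].
= (3.22/0.207)^(0.207/(0.207−3.22)) = (15.56)^(-0.06870) = 0.8282.

0.828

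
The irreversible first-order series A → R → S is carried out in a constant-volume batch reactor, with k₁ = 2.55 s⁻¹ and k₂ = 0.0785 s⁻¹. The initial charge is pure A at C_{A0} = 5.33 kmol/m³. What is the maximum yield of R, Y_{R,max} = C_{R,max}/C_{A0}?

0.895

Evaluating C_R at t_opt = ln(k₂/k₁)/(k₂−k₁) gives C_{R,max}/C_{A0} = (k₁/k₂)^[k₂/(k₂−k₁)].
= (2.55/0.0785)^(0.0785/(0.0785−2.55)) = (32.48)^(-0.03176) = 0.8953.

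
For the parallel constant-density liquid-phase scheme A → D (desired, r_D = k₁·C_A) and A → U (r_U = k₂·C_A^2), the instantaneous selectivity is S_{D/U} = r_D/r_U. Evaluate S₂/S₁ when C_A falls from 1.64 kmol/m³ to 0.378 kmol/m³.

S_{D/U} = (k₁/k₂)·C_A⁻¹, so S₂/S₁ = (C_{A,2}/C_{A,1})⁻¹.
= 1.64/0.378 = 4.34.

4.34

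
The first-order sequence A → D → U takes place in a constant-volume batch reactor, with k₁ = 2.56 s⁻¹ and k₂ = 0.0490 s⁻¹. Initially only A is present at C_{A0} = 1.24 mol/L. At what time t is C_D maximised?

1.58 s

The intermediate peaks when r₁ = r₂, i.e. k₁e^(−k₁t) = k₂e^(−k₂t), giving t_opt = ln(k₂/k₁)/(k₂−k₁).
= ln(0.0490/2.56)/(0.0490−2.56) = ln(0.01914)/-2.511 = -3.956/-2.511 = 1.58 s.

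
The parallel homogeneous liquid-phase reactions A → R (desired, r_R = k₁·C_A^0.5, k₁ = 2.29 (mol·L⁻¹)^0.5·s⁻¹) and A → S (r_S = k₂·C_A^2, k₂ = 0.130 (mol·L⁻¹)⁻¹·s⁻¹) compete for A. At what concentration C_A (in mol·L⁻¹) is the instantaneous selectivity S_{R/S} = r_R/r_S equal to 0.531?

10.3 mol·L⁻¹

S_{R/S} = (k₁/k₂)·C_A^-1.5 ⇒ C_A = (S·k₂/k₁)^(1/(-1.5)).
= (0.531×0.130/2.29)^(-0.6667) = (0.03014)^(-0.6667) = 10.3 mol·L⁻¹.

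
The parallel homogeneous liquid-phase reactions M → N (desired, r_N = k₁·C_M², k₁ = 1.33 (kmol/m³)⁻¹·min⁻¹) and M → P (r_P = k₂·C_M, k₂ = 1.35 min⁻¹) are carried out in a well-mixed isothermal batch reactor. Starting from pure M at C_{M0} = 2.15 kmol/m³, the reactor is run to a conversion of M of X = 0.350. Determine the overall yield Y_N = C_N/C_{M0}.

0.222

C_M = C_{M0}(1−X) = 1.397 kmol/m³.
Along a PFR/batch, dC_P/dC_M = −r_P/(r_N+r_P) = −k₂/(k₂+k₁·C_M).
Integrating from C_{M0} to C_M: C_P = (1.35/1.33)·ln[(1.35+1.33·2.15)/(1.35+1.33·1.40)] = 1.015·ln(4.210/3.209) = 0.2756 kmol/m³.
Then C_N = (C_{M0}−C_M) − C_P = 0.7525 − 0.2756 = 0.4769 kmol/m³.
Y_N = C_N/C_{M0} = 0.4769/2.15 = 0.222.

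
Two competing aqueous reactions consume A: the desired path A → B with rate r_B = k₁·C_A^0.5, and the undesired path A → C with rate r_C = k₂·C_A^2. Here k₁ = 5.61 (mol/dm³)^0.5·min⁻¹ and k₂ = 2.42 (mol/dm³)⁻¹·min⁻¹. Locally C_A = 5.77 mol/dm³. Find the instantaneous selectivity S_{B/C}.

S_{B/C} = r_B/r_C = (k₁·C_A^0.5)/(k₂·C_A^2) = (k₁/k₂)·C_A^-1.5.
= (5.61×5.770^0.5) / (2.42×5.770^2) = 13.48/80.57 = 0.167.
The undesired path is higher order in A, so low C_A (CSTR or dilute feed) favours B.

0.167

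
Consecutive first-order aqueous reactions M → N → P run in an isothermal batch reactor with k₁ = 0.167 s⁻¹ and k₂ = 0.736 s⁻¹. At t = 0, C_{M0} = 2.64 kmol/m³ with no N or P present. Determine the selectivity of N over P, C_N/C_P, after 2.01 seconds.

For first-order series with pure M initially, C_N(t) = k₁C_{M0}/(k₂−k₁)·(e^(−k₁t) − e^(−k₂t)).
e^(−k₁t) = e^(−0.167×2.01) = e^(−0.3357) = 0.7149; e^(−k₂t) = e^(−1.479) = 0.2278.
C_N = 0.167×2.64/(0.736−0.167) × (0.7149−0.2278) = 0.7748×0.4871 = 0.3774 kmol/m³.
C_M = C_{M0}e^(−k₁t) = 1.887 kmol/m³, so C_P = C_{M0}−C_M−C_N = 0.3754 kmol/m³; C_N/C_P = 1.01.

1.01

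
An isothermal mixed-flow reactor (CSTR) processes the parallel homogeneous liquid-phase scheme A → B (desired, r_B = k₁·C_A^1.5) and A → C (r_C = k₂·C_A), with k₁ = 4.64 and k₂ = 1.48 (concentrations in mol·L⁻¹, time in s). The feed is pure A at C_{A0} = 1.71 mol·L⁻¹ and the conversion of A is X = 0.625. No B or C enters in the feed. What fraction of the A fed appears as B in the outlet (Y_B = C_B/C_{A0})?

0.447

Exit C_A = C_{A0}(1−X) = 1.71×0.375 = 0.6412 mol·L⁻¹.
A CSTR operates uniformly at the exit composition, giving r_B = 2.383 and r_C = 0.9490 (each k·C_A^n at C_A = 0.6412).
Fraction of consumed A going to B: r_B/(r_B+r_C) = 0.7151.
C_B = 0.7151·C_{A0}·X = 0.7151×1.71×0.625 = 0.764 mol·L⁻¹; Y_B = C_B/C_{A0} = 0.447.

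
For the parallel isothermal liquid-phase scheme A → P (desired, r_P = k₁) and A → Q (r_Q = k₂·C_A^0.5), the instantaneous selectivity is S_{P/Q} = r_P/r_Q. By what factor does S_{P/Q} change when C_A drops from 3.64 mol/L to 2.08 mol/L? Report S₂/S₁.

1.32

S_{P/Q} = (k₁/k₂)·C_A^-0.5, so S₂/S₁ = (C_{A,2}/C_{A,1})^-0.5.
= (2.08/3.64)^(-0.5) = (0.5714)^(-0.5) = 1.32.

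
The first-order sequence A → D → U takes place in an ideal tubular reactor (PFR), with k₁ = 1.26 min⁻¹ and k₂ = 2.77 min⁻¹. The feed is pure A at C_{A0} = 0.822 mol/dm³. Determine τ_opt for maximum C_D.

For first-order series the maximum of C_D occurs at τ_opt = ln(k₂/k₁)/(k₂−k₁).
= ln(2.77/1.26)/(2.77−1.26) = ln(2.198)/1.510 = 0.7877/1.510 = 0.522 min.

0.522 min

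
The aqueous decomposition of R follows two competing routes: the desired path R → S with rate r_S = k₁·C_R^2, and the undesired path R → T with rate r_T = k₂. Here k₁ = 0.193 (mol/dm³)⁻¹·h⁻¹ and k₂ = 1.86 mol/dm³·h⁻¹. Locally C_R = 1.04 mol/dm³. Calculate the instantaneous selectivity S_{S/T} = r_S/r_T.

0.112

S_{S/T} = r_S/r_T = (k₁·C_R^2)/(k₂) = (k₁/k₂)·C_R^2.
= (0.193×1.040^2) / (1.86) = 0.2087/1.860 = 0.112.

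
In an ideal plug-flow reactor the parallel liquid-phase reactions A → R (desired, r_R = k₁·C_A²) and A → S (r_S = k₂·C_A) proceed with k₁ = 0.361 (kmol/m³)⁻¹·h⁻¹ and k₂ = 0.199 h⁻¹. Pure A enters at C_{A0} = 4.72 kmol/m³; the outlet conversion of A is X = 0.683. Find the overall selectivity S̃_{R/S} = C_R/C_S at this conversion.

5.18

C_A = C_{A0}(1−X) = 1.496 kmol/m³.
Along a PFR/batch, dC_S/dC_A = −r_S/(r_R+r_S) = −k₂/(k₂+k₁·C_A).
Integrating from C_{A0} to C_A: C_S = (0.199/0.361)·ln[(0.199+0.361·4.72)/(0.199+0.361·1.50)] = 0.5512·ln(1.903/0.7391) = 0.5213 kmol/m³.
Then C_R = (C_{A0}−C_A) − C_S = 3.224 − 0.5213 = 2.702 kmol/m³.
S̃_{R/S} = C_R/C_S = 2.702/0.5213 = 5.18.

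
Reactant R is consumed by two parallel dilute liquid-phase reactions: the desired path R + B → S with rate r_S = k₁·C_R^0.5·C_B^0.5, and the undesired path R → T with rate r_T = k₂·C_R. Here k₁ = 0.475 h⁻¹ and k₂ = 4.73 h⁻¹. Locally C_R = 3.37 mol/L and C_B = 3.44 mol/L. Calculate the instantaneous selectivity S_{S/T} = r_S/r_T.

S_{S/T} = r_S/r_T = (k₁·C_R^0.5·C_B^0.5)/(k₂·C_R) = (k₁/k₂)·C_R^-0.5·C_B^0.5.
= (0.475×3.370^0.5×3.440^0.5) / (4.73×3.370) = 1.617/15.94 = 0.101.

0.101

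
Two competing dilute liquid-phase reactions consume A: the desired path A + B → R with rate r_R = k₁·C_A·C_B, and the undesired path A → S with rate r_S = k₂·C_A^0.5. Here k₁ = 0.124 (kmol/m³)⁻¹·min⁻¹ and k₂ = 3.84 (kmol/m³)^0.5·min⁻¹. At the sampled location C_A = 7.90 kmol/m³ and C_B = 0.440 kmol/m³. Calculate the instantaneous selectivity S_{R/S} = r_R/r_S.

0.0399

S_{R/S} = r_R/r_S = (k₁·C_A·C_B)/(k₂·C_A^0.5) = (k₁/k₂)·C_A^0.5·C_B.
= (0.124×7.900×0.4400) / (3.84×7.900^0.5) = 0.4310/10.79 = 0.0399.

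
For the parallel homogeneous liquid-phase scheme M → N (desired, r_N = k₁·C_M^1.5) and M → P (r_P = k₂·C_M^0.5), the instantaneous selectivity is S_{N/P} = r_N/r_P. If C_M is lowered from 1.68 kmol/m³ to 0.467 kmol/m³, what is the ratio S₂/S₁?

0.278

S_{N/P} = (k₁/k₂)·C_M, so S₂/S₁ = (C_{M,2}/C_{M,1}).
= 0.467/1.68 = 0.278.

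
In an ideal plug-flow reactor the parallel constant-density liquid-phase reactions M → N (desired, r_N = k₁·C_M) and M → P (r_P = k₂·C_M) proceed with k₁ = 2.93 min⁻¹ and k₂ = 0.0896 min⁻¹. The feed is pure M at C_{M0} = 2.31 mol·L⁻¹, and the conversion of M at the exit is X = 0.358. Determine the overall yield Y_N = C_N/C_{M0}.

C_M = C_{M0}(1−X) = 1.483 mol·L⁻¹.
Both paths are first order in M, so the instantaneous fraction to N is constant: dC_N/d(−C_M) = k₁/(k₁+k₂) = 0.9703.
C_N = 0.9703·(C_{M0}−C_M) = 0.9703×0.8270 = 0.802 mol·L⁻¹.
Y_N = C_N/C_{M0} = 0.8024/2.31 = 0.347.

0.347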